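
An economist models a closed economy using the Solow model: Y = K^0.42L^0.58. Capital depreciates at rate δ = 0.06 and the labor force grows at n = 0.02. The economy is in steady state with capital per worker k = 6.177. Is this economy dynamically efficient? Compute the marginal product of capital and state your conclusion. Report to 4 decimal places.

dynamically efficient; MPK ≈ 0.1461

n + δ = 0.02 + 0.06 = 0.08.
MPK = 0.42·k^(0.42−1) = 0.42·6.177^(-0.58) ≈ 0.1461.
MPK > 0.08, so the economy is dynamically efficient (under-saving).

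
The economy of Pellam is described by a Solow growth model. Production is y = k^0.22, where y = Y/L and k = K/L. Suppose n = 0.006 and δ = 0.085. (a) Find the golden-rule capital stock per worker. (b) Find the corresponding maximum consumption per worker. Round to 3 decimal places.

n + δ = 0.006 + 0.085 = 0.091.
Setting f'(k) = n+δ gives 0.22·k^(0.22−1) = 0.091, hence k_gold = (0.22/0.091)^(1/0.78) ≈ 3.1011.
y_gold = 3.1011^0.22 ≈ 1.2827; c_gold = y_gold − 0.091·k_gold ≈ 1.0005.

(a) k_gold ≈ 3.101; (b) c_gold ≈ 1.001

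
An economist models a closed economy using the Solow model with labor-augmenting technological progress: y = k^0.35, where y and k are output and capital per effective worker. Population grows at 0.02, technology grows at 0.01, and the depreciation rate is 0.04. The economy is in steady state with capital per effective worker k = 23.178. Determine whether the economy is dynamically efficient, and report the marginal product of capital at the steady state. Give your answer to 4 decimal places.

dynamically inefficient; MPK ≈ 0.0454

Capital per effective worker breaks even when investment replaces (n + g + δ)·k; here n + g + δ = 0.07.
MPK = 0.35·k^(0.35−1) = 0.35·23.178^(-0.65) ≈ 0.0454.
MPK < 0.07, so the economy is dynamically inefficient (over-saving).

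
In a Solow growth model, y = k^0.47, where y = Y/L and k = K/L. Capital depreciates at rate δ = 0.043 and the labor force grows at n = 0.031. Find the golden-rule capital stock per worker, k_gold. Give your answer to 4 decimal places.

k_gold ≈ 32.7221

The effective depreciation rate is n + δ = 0.031 + 0.043 = 0.074.
Golden rule sets MPK = n+δ: 0.47·k^(0.47−1) = 0.074, so k_gold = (0.47/0.074)^(1/0.53) ≈ 32.7221.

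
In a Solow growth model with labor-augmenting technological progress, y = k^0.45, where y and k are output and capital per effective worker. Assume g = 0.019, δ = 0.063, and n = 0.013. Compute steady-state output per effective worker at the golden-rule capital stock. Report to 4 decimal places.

y_gold ≈ 3.5700

The effective depreciation rate is n + g + δ = 0.013 + 0.019 + 0.063 = 0.095.
Maximizing c = f(k) − (n+g+δ)·k gives f'(k) = n+g+δ, i.e. 0.45·k^(0.45−1) = 0.095, so k_gold = (0.45/0.095)^(1/0.55) ≈ 16.9107.
Output: y_gold = k_gold^0.45 = 16.9107^0.45 ≈ 3.5700.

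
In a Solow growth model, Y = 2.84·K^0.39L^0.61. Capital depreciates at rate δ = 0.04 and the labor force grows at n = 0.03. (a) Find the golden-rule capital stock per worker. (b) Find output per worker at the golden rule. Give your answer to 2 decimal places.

(a) k_gold ≈ 92.48; (b) y_gold ≈ 16.60

Break-even investment rate: n + δ = 0.03 + 0.04 = 0.07.
Setting f'(k) = n+δ gives 0.39·2.84·k^(0.39−1) = 0.07, hence k_gold = (0.39·2.84/0.07)^(1/0.61) ≈ 92.4785.
y_gold = 2.84·92.4785^0.39 ≈ 16.5987.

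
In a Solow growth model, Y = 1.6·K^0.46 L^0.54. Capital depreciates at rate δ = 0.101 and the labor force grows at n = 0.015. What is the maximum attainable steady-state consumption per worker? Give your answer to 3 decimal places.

Break-even investment rate: n + δ = 0.015 + 0.101 = 0.116.
At the golden rule the marginal product of capital equals n+δ: 0.46·1.6·k^(0.46−1) = 0.116. Solving, k_gold = (0.46·1.6/0.116)^(1/0.54) ≈ 30.6170.
y_gold = 1.6·30.6170^0.46 ≈ 7.7208.
c_gold = y_gold − (n+δ)·k_gold = 7.7208 − 0.116·30.6170 ≈ 4.1692.

c_gold ≈ 4.169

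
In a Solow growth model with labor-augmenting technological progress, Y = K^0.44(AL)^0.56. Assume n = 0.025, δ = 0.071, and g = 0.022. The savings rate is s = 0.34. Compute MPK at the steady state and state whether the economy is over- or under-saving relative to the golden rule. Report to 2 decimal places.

under-saving; MPK ≈ 0.15

The effective depreciation rate is n + g + δ = 0.025 + 0.022 + 0.071 = 0.118.
Steady-state k*: s·k^0.44 = 0.118·k gives k* = (0.34/0.118)^(1/0.56) ≈ 6.6177.
MPK = 0.44·6.6177^(-0.56) ≈ 0.1527.
MPK > n+g+δ = 0.118, so the economy is dynamically efficient (under-saving).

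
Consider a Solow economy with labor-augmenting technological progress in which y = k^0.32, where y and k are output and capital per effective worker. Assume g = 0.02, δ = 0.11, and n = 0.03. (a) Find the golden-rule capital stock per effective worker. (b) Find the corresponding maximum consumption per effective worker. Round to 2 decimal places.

(a) k_gold ≈ 2.77; (b) c_gold ≈ 0.94

n + g + δ = 0.03 + 0.02 + 0.11 = 0.16.
Setting f'(k) = n+g+δ gives 0.32·k^(0.32−1) = 0.16, hence k_gold = (0.32/0.16)^(1/0.68) ≈ 2.7713.
y_gold = 2.7713^0.32 ≈ 1.3857; c_gold = y_gold − 0.16·k_gold ≈ 0.9423.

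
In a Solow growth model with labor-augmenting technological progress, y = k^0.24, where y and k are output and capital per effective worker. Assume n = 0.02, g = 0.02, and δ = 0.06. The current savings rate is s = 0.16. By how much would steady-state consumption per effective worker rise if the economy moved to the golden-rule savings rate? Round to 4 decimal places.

n + g + δ = 0.02 + 0.02 + 0.06 = 0.1.
Current steady state (s = 0.16): k* = (0.16/0.1)^(1/0.76) ≈ 1.8560, y* = 1.8560^0.24 ≈ 1.1600, c* = (1−0.16)·1.1600 ≈ 0.9744.
At the golden rule the marginal product of capital equals n+g+δ: 0.24·k^(0.24−1) = 0.1. Solving, k_gold = (0.24/0.1)^(1/0.76) ≈ 3.1643.
y_gold = 3.1643^0.24 ≈ 1.3185, c_gold = y_gold − 0.1·k_gold ≈ 1.0020.
Gain: Δc = 1.0020 − 0.9744 ≈ 0.0276.

Δc ≈ 0.0276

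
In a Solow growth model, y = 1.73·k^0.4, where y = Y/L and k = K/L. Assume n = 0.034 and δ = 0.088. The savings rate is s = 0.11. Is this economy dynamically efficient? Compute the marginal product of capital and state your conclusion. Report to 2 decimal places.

n + δ = 0.034 + 0.088 = 0.122.
Steady-state k*: s·A·k^0.4 = 0.122·k gives k* = (0.11·1.73/0.122)^(1/0.6) ≈ 2.0980.
MPK = 0.4·1.73·2.0980^(-0.6) ≈ 0.4436.
MPK > n+δ = 0.122, so the economy is dynamically efficient (under-saving).

dynamically efficient; MPK ≈ 0.44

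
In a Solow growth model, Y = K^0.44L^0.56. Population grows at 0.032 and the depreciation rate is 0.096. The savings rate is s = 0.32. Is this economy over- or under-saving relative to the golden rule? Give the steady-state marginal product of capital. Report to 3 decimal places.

The effective depreciation rate is n + δ = 0.032 + 0.096 = 0.128.
Steady-state k*: s·k^0.44 = 0.128·k gives k* = (0.32/0.128)^(1/0.56) ≈ 5.1358.
MPK = 0.44·5.1358^(-0.56) ≈ 0.1760.
MPK > n+δ = 0.128, so the economy is dynamically efficient (under-saving).

under-saving; MPK ≈ 0.176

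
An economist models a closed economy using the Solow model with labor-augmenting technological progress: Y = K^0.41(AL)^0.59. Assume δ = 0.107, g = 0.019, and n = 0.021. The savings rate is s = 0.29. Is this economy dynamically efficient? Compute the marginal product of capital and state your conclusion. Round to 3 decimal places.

The effective depreciation rate is n + g + δ = 0.021 + 0.019 + 0.107 = 0.147.
Steady-state k*: s·k^0.41 = 0.147·k gives k* = (0.29/0.147)^(1/0.59) ≈ 3.1633.
MPK = 0.41·3.1633^(-0.59) ≈ 0.2078.
MPK > n+g+δ = 0.147, so the economy is dynamically efficient (under-saving).

dynamically efficient; MPK ≈ 0.208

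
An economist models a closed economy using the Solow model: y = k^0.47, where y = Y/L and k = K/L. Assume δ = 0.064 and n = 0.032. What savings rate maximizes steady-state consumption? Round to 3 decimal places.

s_gold = 0.470

Capital per worker breaks even when investment replaces (n + δ)·k; here n + δ = 0.096.
At the golden rule MPK = n+δ, and in any Cobb-Douglas steady state s = (n+δ)·k/y = MPK·k/y = capital's share 0.47.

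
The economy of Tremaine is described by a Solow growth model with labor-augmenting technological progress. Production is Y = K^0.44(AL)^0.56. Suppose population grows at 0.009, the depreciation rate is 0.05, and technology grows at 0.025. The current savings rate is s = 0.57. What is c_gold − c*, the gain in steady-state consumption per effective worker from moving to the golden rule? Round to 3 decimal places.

Break-even investment rate: n + g + δ = 0.009 + 0.025 + 0.05 = 0.084.
Current steady state (s = 0.57): k* = (0.57/0.084)^(1/0.56) ≈ 30.5487, y* = 30.5487^0.44 ≈ 4.5019, c* = (1−0.57)·4.5019 ≈ 1.9358.
Setting f'(k) = n+g+δ gives 0.44·k^(0.44−1) = 0.084, hence k_gold = (0.44/0.084)^(1/0.56) ≈ 19.2415.
y_gold = 19.2415^0.44 ≈ 3.6734, c_gold = y_gold − 0.084·k_gold ≈ 2.0571.
Gain: Δc = 2.0571 − 1.9358 ≈ 0.1213.

Δc ≈ 0.121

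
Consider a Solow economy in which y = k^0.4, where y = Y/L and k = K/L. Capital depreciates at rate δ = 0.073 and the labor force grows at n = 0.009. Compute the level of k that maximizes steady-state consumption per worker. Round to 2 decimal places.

k_gold ≈ 14.03

Capital per worker breaks even when investment replaces (n + δ)·k; here n + δ = 0.082.
At the golden rule the marginal product of capital equals n+δ: 0.4·k^(0.4−1) = 0.082. Solving, k_gold = (0.4/0.082)^(1/0.6) ≈ 14.0306.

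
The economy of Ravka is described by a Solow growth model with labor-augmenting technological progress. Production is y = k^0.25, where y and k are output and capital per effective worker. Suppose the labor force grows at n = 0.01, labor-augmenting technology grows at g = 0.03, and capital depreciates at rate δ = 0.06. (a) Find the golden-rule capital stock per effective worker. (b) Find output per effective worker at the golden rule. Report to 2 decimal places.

The effective depreciation rate is n + g + δ = 0.01 + 0.03 + 0.06 = 0.1.
Setting f'(k) = n+g+δ gives 0.25·k^(0.25−1) = 0.1, hence k_gold = (0.25/0.1)^(1/0.75) ≈ 3.3930.
y_gold = 3.3930^0.25 ≈ 1.3572.

(a) k_gold ≈ 3.39; (b) y_gold ≈ 1.36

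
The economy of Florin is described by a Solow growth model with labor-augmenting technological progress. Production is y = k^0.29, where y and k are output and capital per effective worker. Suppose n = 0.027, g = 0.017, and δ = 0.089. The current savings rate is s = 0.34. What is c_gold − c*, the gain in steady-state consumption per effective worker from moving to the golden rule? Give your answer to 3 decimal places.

Δc ≈ 0.008

The effective depreciation rate is n + g + δ = 0.027 + 0.017 + 0.089 = 0.133.
Current steady state (s = 0.34): k* = (0.34/0.133)^(1/0.71) ≈ 3.7508, y* = 3.7508^0.29 ≈ 1.4672, c* = (1−0.34)·1.4672 ≈ 0.9684.
Golden rule sets MPK = n+g+δ: 0.29·k^(0.29−1) = 0.133, so k_gold = (0.29/0.133)^(1/0.71) ≈ 2.9980.
y_gold = 2.9980^0.29 ≈ 1.3749, c_gold = y_gold − 0.133·k_gold ≈ 0.9762.
Gain: Δc = 0.9762 − 0.9684 ≈ 0.0078.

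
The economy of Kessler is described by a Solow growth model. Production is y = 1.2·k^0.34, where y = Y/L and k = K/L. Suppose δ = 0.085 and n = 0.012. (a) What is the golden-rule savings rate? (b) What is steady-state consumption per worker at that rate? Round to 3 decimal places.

(a) s_gold = 0.340; (b) c_gold ≈ 1.660

Break-even investment rate: n + δ = 0.012 + 0.085 = 0.097.
For Cobb-Douglas, s_gold equals capital's share: s_gold = 0.34.
At the golden rule the marginal product of capital equals n+δ: 0.34·1.2·k^(0.34−1) = 0.097. Solving, k_gold = (0.34·1.2/0.097)^(1/0.66) ≈ 8.8163.
y_gold = 1.2·8.8163^0.34 ≈ 2.5152; c_gold = (1−0.34)·y_gold ≈ 1.6601.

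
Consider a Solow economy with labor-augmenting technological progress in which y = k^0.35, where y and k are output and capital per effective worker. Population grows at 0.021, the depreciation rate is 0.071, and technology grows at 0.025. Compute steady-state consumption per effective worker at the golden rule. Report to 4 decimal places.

c_gold ≈ 1.1726

Break-even investment rate: n + g + δ = 0.021 + 0.025 + 0.071 = 0.117.
At the golden rule the marginal product of capital equals n+g+δ: 0.35·k^(0.35−1) = 0.117. Solving, k_gold = (0.35/0.117)^(1/0.65) ≈ 5.3967.
y_gold = 5.3967^0.35 ≈ 1.8040.
c_gold = y_gold − (n+g+δ)·k_gold = 1.8040 − 0.117·5.3967 ≈ 1.1726.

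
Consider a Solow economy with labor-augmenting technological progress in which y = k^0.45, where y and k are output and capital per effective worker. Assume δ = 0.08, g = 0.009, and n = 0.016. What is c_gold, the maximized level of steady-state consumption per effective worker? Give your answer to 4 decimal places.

c_gold ≈ 1.8091

Break-even investment rate: n + g + δ = 0.016 + 0.009 + 0.08 = 0.105.
Maximizing c = f(k) − (n+g+δ)·k gives f'(k) = n+g+δ, i.e. 0.45·k^(0.45−1) = 0.105, so k_gold = (0.45/0.105)^(1/0.55) ≈ 14.0972.
y_gold = 14.0972^0.45 ≈ 3.2893.
c_gold = y_gold − (n+g+δ)·k_gold = 3.2893 − 0.105·14.0972 ≈ 1.8091.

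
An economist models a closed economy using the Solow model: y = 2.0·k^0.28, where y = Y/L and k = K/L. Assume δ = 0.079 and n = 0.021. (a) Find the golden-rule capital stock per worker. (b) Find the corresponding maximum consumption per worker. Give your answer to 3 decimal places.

(a) k_gold ≈ 10.943; (b) c_gold ≈ 2.814

The effective depreciation rate is n + δ = 0.021 + 0.079 = 0.1.
At the golden rule the marginal product of capital equals n+δ: 0.28·2.0·k^(0.28−1) = 0.1. Solving, k_gold = (0.28·2.0/0.1)^(1/0.72) ≈ 10.9433.
y_gold = 2.0·10.9433^0.28 ≈ 3.9083; c_gold = y_gold − 0.1·k_gold ≈ 2.8140.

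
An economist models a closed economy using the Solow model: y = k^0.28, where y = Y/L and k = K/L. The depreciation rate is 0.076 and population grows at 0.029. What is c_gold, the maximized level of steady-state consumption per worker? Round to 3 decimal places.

Break-even investment rate: n + δ = 0.029 + 0.076 = 0.105.
Maximizing c = f(k) − (n+δ)·k gives f'(k) = n+δ, i.e. 0.28·k^(0.28−1) = 0.105, so k_gold = (0.28/0.105)^(1/0.72) ≈ 3.9050.
y_gold = 3.9050^0.28 ≈ 1.4644.
c_gold = y_gold − (n+δ)·k_gold = 1.4644 − 0.105·3.9050 ≈ 1.0544.

c_gold ≈ 1.054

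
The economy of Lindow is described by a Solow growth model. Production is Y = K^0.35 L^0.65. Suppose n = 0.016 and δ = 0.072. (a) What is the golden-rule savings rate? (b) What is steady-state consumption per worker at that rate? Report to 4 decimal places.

(a) s_gold = 0.3500; (b) c_gold ≈ 1.3670

Break-even investment rate: n + δ = 0.016 + 0.072 = 0.088.
For Cobb-Douglas, s_gold equals capital's share: s_gold = 0.35.
At the golden rule the marginal product of capital equals n+δ: 0.35·k^(0.35−1) = 0.088. Solving, k_gold = (0.35/0.088)^(1/0.65) ≈ 8.3645.
y_gold = 8.3645^0.35 ≈ 2.1031; c_gold = (1−0.35)·y_gold ≈ 1.3670.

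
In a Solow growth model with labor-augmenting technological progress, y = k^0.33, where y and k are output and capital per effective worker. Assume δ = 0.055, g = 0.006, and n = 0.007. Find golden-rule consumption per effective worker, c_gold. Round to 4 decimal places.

c_gold ≈ 1.4587

The effective depreciation rate is n + g + δ = 0.007 + 0.006 + 0.055 = 0.068.
Golden rule sets MPK = n+g+δ: 0.33·k^(0.33−1) = 0.068, so k_gold = (0.33/0.068)^(1/0.67) ≈ 10.5655.
y_gold = 10.5655^0.33 ≈ 2.1771.
c_gold = y_gold − (n+g+δ)·k_gold = 2.1771 − 0.068·10.5655 ≈ 1.4587.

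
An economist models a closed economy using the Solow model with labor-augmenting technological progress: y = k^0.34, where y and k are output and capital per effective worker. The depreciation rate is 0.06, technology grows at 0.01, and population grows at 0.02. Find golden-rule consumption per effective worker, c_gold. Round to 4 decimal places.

c_gold ≈ 1.3089

The effective depreciation rate is n + g + δ = 0.02 + 0.01 + 0.06 = 0.09.
Setting f'(k) = n+g+δ gives 0.34·k^(0.34−1) = 0.09, hence k_gold = (0.34/0.09)^(1/0.66) ≈ 7.4920.
y_gold = 7.4920^0.34 ≈ 1.9832.
c_gold = y_gold − (n+g+δ)·k_gold = 1.9832 − 0.09·7.4920 ≈ 1.3089.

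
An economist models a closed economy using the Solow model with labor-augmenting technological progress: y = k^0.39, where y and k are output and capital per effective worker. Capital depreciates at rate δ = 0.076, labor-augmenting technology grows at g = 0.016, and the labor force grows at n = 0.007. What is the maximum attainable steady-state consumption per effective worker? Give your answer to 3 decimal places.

n + g + δ = 0.007 + 0.016 + 0.076 = 0.099.
Maximizing c = f(k) − (n+g+δ)·k gives f'(k) = n+g+δ, i.e. 0.39·k^(0.39−1) = 0.099, so k_gold = (0.39/0.099)^(1/0.61) ≈ 9.4649.
y_gold = 9.4649^0.39 ≈ 2.4026.
c_gold = y_gold − (n+g+δ)·k_gold = 2.4026 − 0.099·9.4649 ≈ 1.4656.

c_gold ≈ 1.466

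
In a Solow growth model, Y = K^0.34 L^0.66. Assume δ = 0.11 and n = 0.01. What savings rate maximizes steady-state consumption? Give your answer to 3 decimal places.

s_gold = 0.340

n + δ = 0.01 + 0.11 = 0.12.
At the golden rule MPK = n+δ, and in any Cobb-Douglas steady state s = (n+δ)·k/y = MPK·k/y = capital's share 0.34.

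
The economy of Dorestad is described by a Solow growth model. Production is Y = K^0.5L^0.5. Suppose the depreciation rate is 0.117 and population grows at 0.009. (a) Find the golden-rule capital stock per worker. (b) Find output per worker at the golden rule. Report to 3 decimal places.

(a) k_gold ≈ 15.747; (b) y_gold ≈ 3.968

Break-even investment rate: n + δ = 0.009 + 0.117 = 0.126.
At the golden rule the marginal product of capital equals n+δ: 0.5·k^(0.5−1) = 0.126. Solving, k_gold = (0.5/0.126)^(1/0.5) ≈ 15.7470.
y_gold = 15.7470^0.5 ≈ 3.9683.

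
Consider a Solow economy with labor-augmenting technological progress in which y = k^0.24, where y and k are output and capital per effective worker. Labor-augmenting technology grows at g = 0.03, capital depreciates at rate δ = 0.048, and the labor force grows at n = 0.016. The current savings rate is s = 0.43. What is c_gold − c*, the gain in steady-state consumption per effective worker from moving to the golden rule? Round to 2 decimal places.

Δc ≈ 0.10

Break-even investment rate: n + g + δ = 0.016 + 0.03 + 0.048 = 0.094.
Current steady state (s = 0.43): k* = (0.43/0.094)^(1/0.76) ≈ 7.3938, y* = 7.3938^0.24 ≈ 1.6163, c* = (1−0.43)·1.6163 ≈ 0.9213.
Maximizing c = f(k) − (n+g+δ)·k gives f'(k) = n+g+δ, i.e. 0.24·k^(0.24−1) = 0.094, so k_gold = (0.24/0.094)^(1/0.76) ≈ 3.4327.
y_gold = 3.4327^0.24 ≈ 1.3445, c_gold = y_gold − 0.094·k_gold ≈ 1.0218.
Gain: Δc = 1.0218 − 0.9213 ≈ 0.1005.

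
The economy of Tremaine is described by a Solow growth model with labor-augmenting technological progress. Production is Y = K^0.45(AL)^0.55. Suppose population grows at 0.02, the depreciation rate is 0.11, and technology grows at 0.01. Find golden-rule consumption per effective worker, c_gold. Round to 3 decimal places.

n + g + δ = 0.02 + 0.01 + 0.11 = 0.14.
Golden rule sets MPK = n+g+δ: 0.45·k^(0.45−1) = 0.14, so k_gold = (0.45/0.14)^(1/0.55) ≈ 8.3555.
y_gold = 8.3555^0.45 ≈ 2.5995.
c_gold = y_gold − (n+g+δ)·k_gold = 2.5995 − 0.14·8.3555 ≈ 1.4297.

c_gold ≈ 1.430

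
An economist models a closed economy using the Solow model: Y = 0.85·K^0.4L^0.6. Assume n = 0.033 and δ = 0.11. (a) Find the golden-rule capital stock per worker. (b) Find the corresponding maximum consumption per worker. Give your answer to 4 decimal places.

n + δ = 0.033 + 0.11 = 0.143.
Golden rule sets MPK = n+δ: 0.4·0.85·k^(0.4−1) = 0.143, so k_gold = (0.4·0.85/0.143)^(1/0.6) ≈ 4.2355.
y_gold = 0.85·4.2355^0.4 ≈ 1.5142; c_gold = y_gold − 0.143·k_gold ≈ 0.9085.

(a) k_gold ≈ 4.2355; (b) c_gold ≈ 0.9085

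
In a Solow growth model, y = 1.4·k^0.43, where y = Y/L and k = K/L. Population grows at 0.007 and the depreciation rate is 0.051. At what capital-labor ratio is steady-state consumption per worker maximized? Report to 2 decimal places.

n + δ = 0.007 + 0.051 = 0.058.
Maximizing c = f(k) − (n+δ)·k gives f'(k) = n+δ, i.e. 0.43·1.4·k^(0.43−1) = 0.058, so k_gold = (0.43·1.4/0.058)^(1/0.57) ≈ 60.6390.

k_gold ≈ 60.64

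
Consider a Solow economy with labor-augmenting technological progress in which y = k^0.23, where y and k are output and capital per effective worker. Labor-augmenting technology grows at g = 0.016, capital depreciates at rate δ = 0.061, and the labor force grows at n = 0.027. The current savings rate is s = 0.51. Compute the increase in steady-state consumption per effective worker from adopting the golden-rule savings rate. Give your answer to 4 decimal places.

The effective depreciation rate is n + g + δ = 0.027 + 0.016 + 0.061 = 0.104.
Current steady state (s = 0.51): k* = (0.51/0.104)^(1/0.77) ≈ 7.8850, y* = 7.8850^0.23 ≈ 1.6079, c* = (1−0.51)·1.6079 ≈ 0.7879.
Setting f'(k) = n+g+δ gives 0.23·k^(0.23−1) = 0.104, hence k_gold = (0.23/0.104)^(1/0.77) ≈ 2.8032.
y_gold = 2.8032^0.23 ≈ 1.2675, c_gold = y_gold − 0.104·k_gold ≈ 0.9760.
Gain: Δc = 0.9760 − 0.7879 ≈ 0.1881.

Δc ≈ 0.1881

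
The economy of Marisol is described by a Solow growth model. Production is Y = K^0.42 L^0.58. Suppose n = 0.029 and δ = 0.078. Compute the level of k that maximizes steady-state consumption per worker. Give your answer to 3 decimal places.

Break-even investment rate: n + δ = 0.029 + 0.078 = 0.107.
Golden rule sets MPK = n+δ: 0.42·k^(0.42−1) = 0.107, so k_gold = (0.42/0.107)^(1/0.58) ≈ 10.5659.

k_gold ≈ 10.566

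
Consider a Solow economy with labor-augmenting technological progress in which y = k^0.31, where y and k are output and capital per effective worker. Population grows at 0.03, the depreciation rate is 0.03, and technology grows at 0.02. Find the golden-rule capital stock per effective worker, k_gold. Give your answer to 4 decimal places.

n + g + δ = 0.03 + 0.02 + 0.03 = 0.08.
At the golden rule the marginal product of capital equals n+g+δ: 0.31·k^(0.31−1) = 0.08. Solving, k_gold = (0.31/0.08)^(1/0.69) ≈ 7.1214.

k_gold ≈ 7.1214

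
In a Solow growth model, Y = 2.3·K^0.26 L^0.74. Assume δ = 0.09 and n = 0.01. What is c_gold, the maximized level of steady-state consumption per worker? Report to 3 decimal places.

The effective depreciation rate is n + δ = 0.01 + 0.09 = 0.1.
At the golden rule the marginal product of capital equals n+δ: 0.26·2.3·k^(0.26−1) = 0.1. Solving, k_gold = (0.26·2.3/0.1)^(1/0.74) ≈ 11.2098.
y_gold = 2.3·11.2098^0.26 ≈ 4.3114.
c_gold = y_gold − (n+δ)·k_gold = 4.3114 − 0.1·11.2098 ≈ 3.1905.

c_gold ≈ 3.190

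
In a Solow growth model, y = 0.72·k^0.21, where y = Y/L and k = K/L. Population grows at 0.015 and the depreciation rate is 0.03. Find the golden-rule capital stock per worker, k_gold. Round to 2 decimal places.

Break-even investment rate: n + δ = 0.015 + 0.03 = 0.045.
Golden rule sets MPK = n+δ: 0.21·0.72·k^(0.21−1) = 0.045, so k_gold = (0.21·0.72/0.045)^(1/0.79) ≈ 4.6372.

k_gold ≈ 4.64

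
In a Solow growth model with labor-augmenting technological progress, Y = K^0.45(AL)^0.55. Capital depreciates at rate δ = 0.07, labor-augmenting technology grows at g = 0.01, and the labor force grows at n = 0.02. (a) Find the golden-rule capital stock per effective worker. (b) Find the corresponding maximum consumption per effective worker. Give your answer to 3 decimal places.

The effective depreciation rate is n + g + δ = 0.02 + 0.01 + 0.07 = 0.1.
At the golden rule the marginal product of capital equals n+g+δ: 0.45·k^(0.45−1) = 0.1. Solving, k_gold = (0.45/0.1)^(1/0.55) ≈ 15.4049.
y_gold = 15.4049^0.45 ≈ 3.4233; c_gold = y_gold − 0.1·k_gold ≈ 1.8828.

(a) k_gold ≈ 15.405; (b) c_gold ≈ 1.883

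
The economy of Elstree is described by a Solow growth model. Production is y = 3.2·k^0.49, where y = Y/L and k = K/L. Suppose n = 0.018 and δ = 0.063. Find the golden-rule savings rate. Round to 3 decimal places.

n + δ = 0.018 + 0.063 = 0.081.
At the golden rule MPK = n+δ, and in any Cobb-Douglas steady state s = (n+δ)·k/y = MPK·k/y = capital's share 0.49.

s_gold = 0.490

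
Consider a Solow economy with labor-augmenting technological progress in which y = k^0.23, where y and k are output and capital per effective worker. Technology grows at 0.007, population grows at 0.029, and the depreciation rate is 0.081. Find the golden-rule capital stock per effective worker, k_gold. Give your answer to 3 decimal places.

Capital per effective worker breaks even when investment replaces (n + g + δ)·k; here n + g + δ = 0.117.
Maximizing c = f(k) − (n+g+δ)·k gives f'(k) = n+g+δ, i.e. 0.23·k^(0.23−1) = 0.117, so k_gold = (0.23/0.117)^(1/0.77) ≈ 2.4056.

k_gold ≈ 2.406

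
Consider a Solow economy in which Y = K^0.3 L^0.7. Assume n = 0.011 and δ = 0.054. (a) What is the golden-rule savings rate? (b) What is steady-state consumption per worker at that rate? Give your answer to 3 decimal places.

n + δ = 0.011 + 0.054 = 0.065.
For Cobb-Douglas, s_gold equals capital's share: s_gold = 0.3.
At the golden rule the marginal product of capital equals n+δ: 0.3·k^(0.3−1) = 0.065. Solving, k_gold = (0.3/0.065)^(1/0.7) ≈ 8.8893.
y_gold = 8.8893^0.3 ≈ 1.9260; c_gold = (1−0.3)·y_gold ≈ 1.3482.

(a) s_gold = 0.300; (b) c_gold ≈ 1.348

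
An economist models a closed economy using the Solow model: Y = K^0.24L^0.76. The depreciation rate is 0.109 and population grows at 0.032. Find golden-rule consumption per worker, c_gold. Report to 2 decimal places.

The effective depreciation rate is n + δ = 0.032 + 0.109 = 0.141.
At the golden rule the marginal product of capital equals n+δ: 0.24·k^(0.24−1) = 0.141. Solving, k_gold = (0.24/0.141)^(1/0.76) ≈ 2.0134.
y_gold = 2.0134^0.24 ≈ 1.1829.
c_gold = y_gold − (n+δ)·k_gold = 1.1829 − 0.141·2.0134 ≈ 0.8990.

c_gold ≈ 0.90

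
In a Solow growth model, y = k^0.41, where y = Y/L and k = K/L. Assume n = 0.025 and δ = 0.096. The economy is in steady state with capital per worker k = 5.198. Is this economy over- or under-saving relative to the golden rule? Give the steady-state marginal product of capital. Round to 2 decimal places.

under-saving; MPK ≈ 0.16

n + δ = 0.025 + 0.096 = 0.121.
MPK = 0.41·k^(0.41−1) = 0.41·5.198^(-0.59) ≈ 0.1550.
MPK > 0.121, so the economy is dynamically efficient (under-saving).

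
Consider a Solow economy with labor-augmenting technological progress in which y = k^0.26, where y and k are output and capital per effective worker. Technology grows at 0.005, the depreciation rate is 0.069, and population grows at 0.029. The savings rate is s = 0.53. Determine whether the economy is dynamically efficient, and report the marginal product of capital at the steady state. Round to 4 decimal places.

Capital per effective worker breaks even when investment replaces (n + g + δ)·k; here n + g + δ = 0.103.
Steady-state k*: s·k^0.26 = 0.103·k gives k* = (0.53/0.103)^(1/0.74) ≈ 9.1496.
MPK = 0.26·9.1496^(-0.74) ≈ 0.0505.
MPK < n+g+δ = 0.103, so the economy is dynamically inefficient (over-saving).

dynamically inefficient; MPK ≈ 0.0505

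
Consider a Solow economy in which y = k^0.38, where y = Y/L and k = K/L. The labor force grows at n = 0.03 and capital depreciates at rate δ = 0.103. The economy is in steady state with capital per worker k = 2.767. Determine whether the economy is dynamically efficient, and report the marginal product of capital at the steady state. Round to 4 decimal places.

dynamically efficient; MPK ≈ 0.2022

n + δ = 0.03 + 0.103 = 0.133.
MPK = 0.38·k^(0.38−1) = 0.38·2.767^(-0.62) ≈ 0.2022.
MPK > 0.133, so the economy is dynamically efficient (under-saving).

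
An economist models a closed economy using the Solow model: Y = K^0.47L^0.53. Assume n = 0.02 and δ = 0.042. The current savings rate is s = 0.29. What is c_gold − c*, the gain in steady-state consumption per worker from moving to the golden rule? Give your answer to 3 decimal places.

Δc ≈ 0.406

n + δ = 0.02 + 0.042 = 0.062.
Current steady state (s = 0.29): k* = (0.29/0.062)^(1/0.53) ≈ 18.3723, y* = 18.3723^0.47 ≈ 3.9279, c* = (1−0.29)·3.9279 ≈ 2.7888.
Maximizing c = f(k) − (n+δ)·k gives f'(k) = n+δ, i.e. 0.47·k^(0.47−1) = 0.062, so k_gold = (0.47/0.062)^(1/0.53) ≈ 45.6902.
y_gold = 45.6902^0.47 ≈ 6.0272, c_gold = y_gold − 0.062·k_gold ≈ 3.1944.
Gain: Δc = 3.1944 − 2.7888 ≈ 0.4056.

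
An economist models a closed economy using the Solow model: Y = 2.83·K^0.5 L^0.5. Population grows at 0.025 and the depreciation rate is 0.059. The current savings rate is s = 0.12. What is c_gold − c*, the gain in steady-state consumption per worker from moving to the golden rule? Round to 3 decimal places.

Break-even investment rate: n + δ = 0.025 + 0.059 = 0.084.
Current steady state (s = 0.12): k* = (0.12·2.83/0.084)^(1/0.5) ≈ 16.3447, y* = 2.83·16.3447^0.5 ≈ 11.4413, c* = (1−0.12)·11.4413 ≈ 10.0683.
Maximizing c = f(k) − (n+δ)·k gives f'(k) = n+δ, i.e. 0.5·2.83·k^(0.5−1) = 0.084, so k_gold = (0.5·2.83/0.084)^(1/0.5) ≈ 283.7620.
y_gold = 2.83·283.7620^0.5 ≈ 47.6720, c_gold = y_gold − 0.084·k_gold ≈ 23.8360.
Gain: Δc = 23.8360 − 10.0683 ≈ 13.7677.

Δc ≈ 13.768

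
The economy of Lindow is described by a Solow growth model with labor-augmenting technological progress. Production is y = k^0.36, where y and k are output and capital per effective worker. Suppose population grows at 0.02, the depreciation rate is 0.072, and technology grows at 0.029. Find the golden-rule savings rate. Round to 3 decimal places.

s_gold = 0.360

Capital per effective worker breaks even when investment replaces (n + g + δ)·k; here n + g + δ = 0.121.
At the golden rule MPK = n+g+δ, and in any Cobb-Douglas steady state s = (n+g+δ)·k/y = MPK·k/y = capital's share 0.36.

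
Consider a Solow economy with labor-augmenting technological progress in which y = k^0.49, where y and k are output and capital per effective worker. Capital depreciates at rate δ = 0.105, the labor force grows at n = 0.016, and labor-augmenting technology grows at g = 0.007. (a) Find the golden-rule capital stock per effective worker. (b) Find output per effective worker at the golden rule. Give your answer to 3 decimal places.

(a) k_gold ≈ 13.903; (b) y_gold ≈ 3.632

The effective depreciation rate is n + g + δ = 0.016 + 0.007 + 0.105 = 0.128.
Golden rule sets MPK = n+g+δ: 0.49·k^(0.49−1) = 0.128, so k_gold = (0.49/0.128)^(1/0.51) ≈ 13.9030.
y_gold = 13.9030^0.49 ≈ 3.6318.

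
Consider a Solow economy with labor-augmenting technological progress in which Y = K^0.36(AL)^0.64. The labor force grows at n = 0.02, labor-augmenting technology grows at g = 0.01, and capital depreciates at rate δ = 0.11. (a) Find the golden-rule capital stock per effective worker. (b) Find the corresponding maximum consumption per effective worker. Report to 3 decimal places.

Capital per effective worker breaks even when investment replaces (n + g + δ)·k; here n + g + δ = 0.14.
Golden rule sets MPK = n+g+δ: 0.36·k^(0.36−1) = 0.14, so k_gold = (0.36/0.14)^(1/0.64) ≈ 4.3742.
y_gold = 4.3742^0.36 ≈ 1.7011; c_gold = y_gold − 0.14·k_gold ≈ 1.0887.

(a) k_gold ≈ 4.374; (b) c_gold ≈ 1.089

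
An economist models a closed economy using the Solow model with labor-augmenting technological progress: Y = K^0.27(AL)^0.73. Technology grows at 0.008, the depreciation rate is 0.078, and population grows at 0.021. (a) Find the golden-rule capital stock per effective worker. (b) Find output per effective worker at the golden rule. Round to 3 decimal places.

The effective depreciation rate is n + g + δ = 0.021 + 0.008 + 0.078 = 0.107.
Maximizing c = f(k) − (n+g+δ)·k gives f'(k) = n+g+δ, i.e. 0.27·k^(0.27−1) = 0.107, so k_gold = (0.27/0.107)^(1/0.73) ≈ 3.5535.
y_gold = 3.5535^0.27 ≈ 1.4082.

(a) k_gold ≈ 3.554; (b) y_gold ≈ 1.408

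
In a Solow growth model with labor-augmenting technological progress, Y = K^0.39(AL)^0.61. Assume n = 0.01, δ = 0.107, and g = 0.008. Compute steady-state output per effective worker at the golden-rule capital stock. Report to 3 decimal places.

y_gold ≈ 2.070

Capital per effective worker breaks even when investment replaces (n + g + δ)·k; here n + g + δ = 0.125.
Golden rule sets MPK = n+g+δ: 0.39·k^(0.39−1) = 0.125, so k_gold = (0.39/0.125)^(1/0.61) ≈ 6.4579.
Output: y_gold = k_gold^0.39 = 6.4579^0.39 ≈ 2.0698.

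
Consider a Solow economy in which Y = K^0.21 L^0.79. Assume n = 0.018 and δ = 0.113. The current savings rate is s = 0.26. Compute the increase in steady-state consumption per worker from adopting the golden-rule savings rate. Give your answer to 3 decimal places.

Break-even investment rate: n + δ = 0.018 + 0.113 = 0.131.
Current steady state (s = 0.26): k* = (0.26/0.131)^(1/0.79) ≈ 2.3814, y* = 2.3814^0.21 ≈ 1.1999, c* = (1−0.26)·1.1999 ≈ 0.8879.
Maximizing c = f(k) − (n+δ)·k gives f'(k) = n+δ, i.e. 0.21·k^(0.21−1) = 0.131, so k_gold = (0.21/0.131)^(1/0.79) ≈ 1.8173.
y_gold = 1.8173^0.21 ≈ 1.1337, c_gold = y_gold − 0.131·k_gold ≈ 0.8956.
Gain: Δc = 0.8956 − 0.8879 ≈ 0.0077.

Δc ≈ 0.008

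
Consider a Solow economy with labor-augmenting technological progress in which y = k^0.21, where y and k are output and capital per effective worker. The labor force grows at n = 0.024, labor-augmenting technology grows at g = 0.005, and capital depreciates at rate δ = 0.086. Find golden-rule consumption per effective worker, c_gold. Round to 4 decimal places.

c_gold ≈ 0.9271

Break-even investment rate: n + g + δ = 0.024 + 0.005 + 0.086 = 0.115.
At the golden rule the marginal product of capital equals n+g+δ: 0.21·k^(0.21−1) = 0.115. Solving, k_gold = (0.21/0.115)^(1/0.79) ≈ 2.1431.
y_gold = 2.1431^0.21 ≈ 1.1736.
c_gold = y_gold − (n+g+δ)·k_gold = 1.1736 − 0.115·2.1431 ≈ 0.9271.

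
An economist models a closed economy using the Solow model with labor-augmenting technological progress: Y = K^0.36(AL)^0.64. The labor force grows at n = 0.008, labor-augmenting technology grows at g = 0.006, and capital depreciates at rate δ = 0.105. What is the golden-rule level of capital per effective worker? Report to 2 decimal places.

k_gold ≈ 5.64

Capital per effective worker breaks even when investment replaces (n + g + δ)·k; here n + g + δ = 0.119.
Golden rule sets MPK = n+g+δ: 0.36·k^(0.36−1) = 0.119, so k_gold = (0.36/0.119)^(1/0.64) ≈ 5.6387.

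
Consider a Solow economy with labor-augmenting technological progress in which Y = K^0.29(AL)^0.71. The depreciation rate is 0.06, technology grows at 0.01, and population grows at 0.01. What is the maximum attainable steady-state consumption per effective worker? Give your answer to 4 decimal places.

The effective depreciation rate is n + g + δ = 0.01 + 0.01 + 0.06 = 0.08.
Golden rule sets MPK = n+g+δ: 0.29·k^(0.29−1) = 0.08, so k_gold = (0.29/0.08)^(1/0.71) ≈ 6.1342.
y_gold = 6.1342^0.29 ≈ 1.6922.
c_gold = y_gold − (n+g+δ)·k_gold = 1.6922 − 0.08·6.1342 ≈ 1.2015.

c_gold ≈ 1.2015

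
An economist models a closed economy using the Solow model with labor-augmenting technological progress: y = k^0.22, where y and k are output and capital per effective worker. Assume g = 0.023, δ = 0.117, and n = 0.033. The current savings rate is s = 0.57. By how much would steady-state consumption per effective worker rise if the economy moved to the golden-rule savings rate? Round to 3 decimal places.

Δc ≈ 0.233

The effective depreciation rate is n + g + δ = 0.033 + 0.023 + 0.117 = 0.173.
Current steady state (s = 0.57): k* = (0.57/0.173)^(1/0.78) ≈ 4.6119, y* = 4.6119^0.22 ≈ 1.3998, c* = (1−0.57)·1.3998 ≈ 0.6019.
Maximizing c = f(k) − (n+g+δ)·k gives f'(k) = n+g+δ, i.e. 0.22·k^(0.22−1) = 0.173, so k_gold = (0.22/0.173)^(1/0.78) ≈ 1.3609.
y_gold = 1.3609^0.22 ≈ 1.0701, c_gold = y_gold − 0.173·k_gold ≈ 0.8347.
Gain: Δc = 0.8347 − 0.6019 ≈ 0.2328.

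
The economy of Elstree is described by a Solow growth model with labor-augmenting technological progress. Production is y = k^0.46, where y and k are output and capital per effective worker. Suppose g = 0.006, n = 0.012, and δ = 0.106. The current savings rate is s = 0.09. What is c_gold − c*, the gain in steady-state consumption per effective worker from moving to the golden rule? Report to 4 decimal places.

Break-even investment rate: n + g + δ = 0.012 + 0.006 + 0.106 = 0.124.
Current steady state (s = 0.09): k* = (0.09/0.124)^(1/0.54) ≈ 0.5524, y* = 0.5524^0.46 ≈ 0.7611, c* = (1−0.09)·0.7611 ≈ 0.6926.
Golden rule sets MPK = n+g+δ: 0.46·k^(0.46−1) = 0.124, so k_gold = (0.46/0.124)^(1/0.54) ≈ 11.3325.
y_gold = 11.3325^0.46 ≈ 3.0549, c_gold = y_gold − 0.124·k_gold ≈ 1.6496.
Gain: Δc = 1.6496 − 0.6926 ≈ 0.9570.

Δc ≈ 0.9570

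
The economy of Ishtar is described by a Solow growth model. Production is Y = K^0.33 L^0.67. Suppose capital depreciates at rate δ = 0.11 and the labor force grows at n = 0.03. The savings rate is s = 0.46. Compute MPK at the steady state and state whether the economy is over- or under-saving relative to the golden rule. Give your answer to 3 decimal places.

The effective depreciation rate is n + δ = 0.03 + 0.11 = 0.14.
Steady-state k*: s·k^0.33 = 0.14·k gives k* = (0.46/0.14)^(1/0.67) ≈ 5.9032.
MPK = 0.33·5.9032^(-0.67) ≈ 0.1004.
MPK < n+δ = 0.14, so the economy is dynamically inefficient (over-saving).

over-saving; MPK ≈ 0.100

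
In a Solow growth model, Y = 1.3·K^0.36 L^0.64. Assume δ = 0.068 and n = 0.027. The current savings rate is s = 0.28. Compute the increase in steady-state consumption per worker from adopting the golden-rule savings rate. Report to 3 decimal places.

The effective depreciation rate is n + δ = 0.027 + 0.068 = 0.095.
Current steady state (s = 0.28): k* = (0.28·1.3/0.095)^(1/0.64) ≈ 8.1569, y* = 1.3·8.1569^0.36 ≈ 2.7675, c* = (1−0.28)·2.7675 ≈ 1.9926.
Setting f'(k) = n+δ gives 0.36·1.3·k^(0.36−1) = 0.095, hence k_gold = (0.36·1.3/0.095)^(1/0.64) ≈ 12.0800.
y_gold = 1.3·12.0800^0.36 ≈ 3.1878, c_gold = y_gold − 0.095·k_gold ≈ 2.0402.
Gain: Δc = 2.0402 − 1.9926 ≈ 0.0475.

Δc ≈ 0.048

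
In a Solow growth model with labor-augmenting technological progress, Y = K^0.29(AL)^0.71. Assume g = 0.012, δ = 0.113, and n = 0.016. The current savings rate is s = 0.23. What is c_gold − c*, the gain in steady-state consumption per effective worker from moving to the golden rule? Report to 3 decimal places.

Break-even investment rate: n + g + δ = 0.016 + 0.012 + 0.113 = 0.141.
Current steady state (s = 0.23): k* = (0.23/0.141)^(1/0.71) ≈ 1.9921, y* = 1.9921^0.29 ≈ 1.2212, c* = (1−0.23)·1.2212 ≈ 0.9404.
Golden rule sets MPK = n+g+δ: 0.29·k^(0.29−1) = 0.141, so k_gold = (0.29/0.141)^(1/0.71) ≈ 2.7612.
y_gold = 2.7612^0.29 ≈ 1.3425, c_gold = y_gold − 0.141·k_gold ≈ 0.9532.
Gain: Δc = 0.9532 − 0.9404 ≈ 0.0128.

Δc ≈ 0.013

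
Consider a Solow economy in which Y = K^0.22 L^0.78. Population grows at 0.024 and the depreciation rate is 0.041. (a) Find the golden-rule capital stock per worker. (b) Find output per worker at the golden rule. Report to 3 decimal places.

(a) k_gold ≈ 4.774; (b) y_gold ≈ 1.410

n + δ = 0.024 + 0.041 = 0.065.
Golden rule sets MPK = n+δ: 0.22·k^(0.22−1) = 0.065, so k_gold = (0.22/0.065)^(1/0.78) ≈ 4.7737.
y_gold = 4.7737^0.22 ≈ 1.4104.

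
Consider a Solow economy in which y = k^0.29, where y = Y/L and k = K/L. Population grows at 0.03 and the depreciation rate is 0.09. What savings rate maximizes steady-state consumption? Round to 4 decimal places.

Capital per worker breaks even when investment replaces (n + δ)·k; here n + δ = 0.12.
At the golden rule MPK = n+δ, and in any Cobb-Douglas steady state s = (n+δ)·k/y = MPK·k/y = capital's share 0.29.

s_gold = 0.2900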